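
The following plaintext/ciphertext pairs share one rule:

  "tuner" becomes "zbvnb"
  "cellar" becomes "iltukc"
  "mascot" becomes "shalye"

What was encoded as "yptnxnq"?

In tuner: t→z is +6, u→b is +7, n→v is +8, e→n is +9 — the shift increases by 1 each position. Letter i (0-indexed) is shifted by i+6, so successive shifts are 6, 7, 8, ….
Undoing it on yptnxnq: y−6=s, p−7=i, t−8=l, n−9=e, x−10=n, n−11=c, q−12=e.

silence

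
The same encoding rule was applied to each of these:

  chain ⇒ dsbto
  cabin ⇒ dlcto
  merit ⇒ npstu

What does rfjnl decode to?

quick

Shifts by position in chain: pos 0: c→d (+1), pos 1: h→s (+11), pos 2: a→b (+1), pos 3: i→t (+11) — repeating every 2. The shifts repeat in a cycle of length 2: positions 0,1,… shift by +1, +11, then the pattern repeats.
Undoing it on rfjnl: r−1=q, f−11=u, j−1=i, n−11=c, l−1=k.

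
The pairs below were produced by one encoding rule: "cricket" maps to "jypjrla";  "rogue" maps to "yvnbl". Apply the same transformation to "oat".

vha

Compare letters: c→j is +7, r→y is +7, i→p is +7 — a constant shift. Every letter moves 7 places later in the alphabet, wrapping around z→a.
Applying it to oat: o+7=v, a+7=h, t+7=a.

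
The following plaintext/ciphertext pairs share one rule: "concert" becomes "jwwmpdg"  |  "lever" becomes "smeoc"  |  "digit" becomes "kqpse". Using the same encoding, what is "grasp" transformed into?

In concert: c→j is +7, o→w is +8, n→w is +9, c→m is +10 — the shift increases by 1 each position. The shift increases by 1 at each position, starting from +7: 7, 8, 9, ….
Applying it to grasp: g+7=n, r+8=z, a+9=j, s+10=c, p+11=a.

nzjca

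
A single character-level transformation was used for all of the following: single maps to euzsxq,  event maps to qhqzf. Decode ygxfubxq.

multiple

Every letter moves 12 places later in the alphabet, wrapping around z→a.
Undoing it on ygxfubxq: y−12=m, g−12=u, x−12=l, f−12=t, u−12=i, b−12=p, x−12=l, q−12=e.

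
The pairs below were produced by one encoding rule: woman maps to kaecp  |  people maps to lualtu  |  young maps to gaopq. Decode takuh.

Each letter's alphabet position (a=0..z=25) is mapped through 11·x+2 mod 26 — an affine cipher.
Decoding takuh: t(19)→19·(19−2)≡11=l; a(0)→19·(0−2)≡14=o; k(10)→19·(10−2)≡22=w; u(20)→19·(20−2)≡4=e; h(7)→19·(7−2)≡17=r (all mod 26).

lower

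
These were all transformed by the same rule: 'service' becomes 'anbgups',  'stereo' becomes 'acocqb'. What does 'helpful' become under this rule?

pnvarhz

In service: s→a is +8, e→n is +9, r→b is +10, v→g is +11 — the shift increases by 1 each position. Each letter shifts forward by (position + 8), i.e. 8, 9, 10, … — the shift grows by one for each successive letter.
Applying it to helpful: h+8=p, e+9=n, l+10=v, p+11=a, f+12=r, u+13=h, l+14=z.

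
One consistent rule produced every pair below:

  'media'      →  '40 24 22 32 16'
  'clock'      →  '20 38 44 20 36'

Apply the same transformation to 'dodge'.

22 44 22 28 24

The formula is n = 2×(alphabet index, a=1) + 14.
Applying it to dodge: d=4→22, o=15→44, d=4→22, g=7→28, e=5→24.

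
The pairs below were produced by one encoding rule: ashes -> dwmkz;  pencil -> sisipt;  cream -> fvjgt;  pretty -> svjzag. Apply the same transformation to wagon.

In ashes: a→d is +3, s→w is +4, h→m is +5, e→k is +6 — the shift increases by 1 each position. Each letter shifts forward by (position + 3), i.e. 3, 4, 5, … — the shift grows by one for each successive letter.
Applying it to wagon: w+3=z, a+4=e, g+5=l, o+6=u, n+7=u.

zeluu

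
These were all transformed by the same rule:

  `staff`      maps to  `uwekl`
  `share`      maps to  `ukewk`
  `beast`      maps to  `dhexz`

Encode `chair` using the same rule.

ekenx

In staff: s→u is +2, t→w is +3, a→e is +4, f→k is +5 — the shift increases by 1 each position. Each letter shifts forward by (position + 2), i.e. 2, 3, 4, … — the shift grows by one for each successive letter.
Applying it to chair: c+2=e, h+3=k, a+4=e, i+5=n, r+6=x.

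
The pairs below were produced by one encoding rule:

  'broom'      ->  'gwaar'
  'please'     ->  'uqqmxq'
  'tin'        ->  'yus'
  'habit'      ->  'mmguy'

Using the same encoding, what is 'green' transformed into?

lwqqs

The shift depends on letter class: consonant b→g is +5, but vowel o→a is +12. The rule splits by letter class: vowels +12, consonants +5.
On green: g(cons)+5=l, r(cons)+5=w, e(vowel)+12=q, e(vowel)+12=q, n(cons)+5=s.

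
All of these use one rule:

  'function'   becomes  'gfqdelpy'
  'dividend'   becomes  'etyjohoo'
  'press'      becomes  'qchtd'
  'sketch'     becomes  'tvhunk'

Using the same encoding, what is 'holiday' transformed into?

izojodz

It's a Vigenère-style cipher with numeric key [1,11,3]: position i shifts by key[i mod 3].
For holiday: h+1=i, o+11=z, l+3=o, i+1=j, d+11=o, a+3=d, y+1=z.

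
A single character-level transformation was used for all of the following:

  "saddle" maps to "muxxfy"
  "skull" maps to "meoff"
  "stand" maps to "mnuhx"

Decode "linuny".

Compare letters: s→m is +20, a→u is +20, d→x is +20 — a constant shift. Every letter moves 20 places later in the alphabet, wrapping around z→a.
Undoing it on linuny: l−20=r, i−20=o, n−20=t, u−20=a, n−20=t, y−20=e.

rotate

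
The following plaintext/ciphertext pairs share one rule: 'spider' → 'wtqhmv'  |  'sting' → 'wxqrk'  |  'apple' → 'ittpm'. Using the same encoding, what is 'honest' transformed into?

lwrmwx

The shift depends on letter class: consonant s→w is +4, but vowel i→q is +8. The rule splits by letter class: vowels +8, consonants +4.
On honest: h(cons)+4=l, o(vowel)+8=w, n(cons)+4=r, e(vowel)+8=m, s(cons)+4=w, t(cons)+4=x.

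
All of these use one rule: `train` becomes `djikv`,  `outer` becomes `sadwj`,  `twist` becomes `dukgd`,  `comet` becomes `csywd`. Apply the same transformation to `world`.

Treating letters as 0–25, the rule is x ↦ 23x + 8 (mod 26).
For world: w(22)→23·22+8≡20=u; o(14)→23·14+8≡18=s; r(17)→23·17+8≡9=j; l(11)→23·11+8≡1=b; d(3)→23·3+8≡25=z (all mod 26).

usjbz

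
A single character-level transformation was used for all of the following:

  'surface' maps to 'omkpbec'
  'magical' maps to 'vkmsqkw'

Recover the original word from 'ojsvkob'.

The output letters match the input read backwards, each shifted +10: surface reversed is ecafrus. The word is reversed, then every letter is shifted forward by 10.
Undoing it on ojsvkob: shift back: o−10=e, j−10=z, s−10=i, v−10=l, k−10=a, o−10=e, b−10=r → ezilaer; then reverse → realize.

realize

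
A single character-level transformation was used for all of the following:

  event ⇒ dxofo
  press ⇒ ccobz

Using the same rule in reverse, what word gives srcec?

The word is reversed, then every letter is shifted forward by 10.
Decoding srcec: shift back: s−10=i, r−10=h, c−10=s, e−10=u, c−10=s → ihsus; then reverse → sushi.

sushi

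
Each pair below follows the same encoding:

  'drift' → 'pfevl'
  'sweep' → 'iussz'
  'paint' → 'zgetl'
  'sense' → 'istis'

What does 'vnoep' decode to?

d(3)→p(15) and r(17)→f(5) fit y≡3x+6 (mod 26); the inverse of 3 mod 26 is 9. This is an affine cipher: with a=0,…,z=25, each position x becomes (3x+6) mod 26.
Reversing it on vnoep: v(21)→9·(21−6)≡5=f; n(13)→9·(13−6)≡11=l; o(14)→9·(14−6)≡20=u; e(4)→9·(4−6)≡8=i; p(15)→9·(15−6)≡3=d (all mod 26).

fluid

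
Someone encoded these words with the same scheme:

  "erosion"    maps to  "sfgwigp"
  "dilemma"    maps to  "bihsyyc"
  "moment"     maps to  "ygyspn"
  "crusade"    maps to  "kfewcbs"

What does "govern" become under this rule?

e(4)→s(18) and r(17)→f(5) fit y≡17x+2 (mod 26); the inverse of 17 mod 26 is 23. This is an affine cipher: with a=0,…,z=25, each position x becomes (17x+2) mod 26.
Applying it to govern: g(6)→17·6+2≡0=a; o(14)→17·14+2≡6=g; v(21)→17·21+2≡21=v; e(4)→17·4+2≡18=s; r(17)→17·17+2≡5=f; n(13)→17·13+2≡15=p (all mod 26).

agvsfp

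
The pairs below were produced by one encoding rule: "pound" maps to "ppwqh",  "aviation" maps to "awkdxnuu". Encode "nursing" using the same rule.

nvtvmsm

In pound: p→p is +0, o→p is +1, u→w is +2, n→q is +3 — the shift increases by 1 each position. Each letter shifts forward by its position index (0, 1, 2, …) — the shift grows by one for each successive letter.
For nursing: n+0=n, u+1=v, r+2=t, s+3=v, i+4=m, n+5=s, g+6=m.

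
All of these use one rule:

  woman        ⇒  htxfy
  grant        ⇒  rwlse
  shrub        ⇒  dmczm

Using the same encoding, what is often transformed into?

zkejy

Shifts by position in woman: pos 0: w→h (+11), pos 1: o→t (+5), pos 2: m→x (+11), pos 3: a→f (+5) — repeating every 2. The shifts repeat in a cycle of length 2: positions 0,1,… shift by +11, +5, then the pattern repeats.
On often: o+11=z, f+5=k, t+11=e, e+5=j, n+11=y.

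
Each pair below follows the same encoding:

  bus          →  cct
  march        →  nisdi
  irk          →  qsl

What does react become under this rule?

The shift depends on letter class: consonant b→c is +1, but vowel u→c is +8. Two shifts are in play — +8 for a/e/i/o/u, +1 for every other letter.
Applying it to react: r(cons)+1=s, e(vowel)+8=m, a(vowel)+8=i, c(cons)+1=d, t(cons)+1=u.

smidu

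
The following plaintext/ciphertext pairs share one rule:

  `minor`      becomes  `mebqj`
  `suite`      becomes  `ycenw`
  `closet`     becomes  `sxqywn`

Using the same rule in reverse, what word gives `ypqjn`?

Treating letters as 0–25, the rule is x ↦ 15x + 14 (mod 26).
Reversing it on ypqjn: y(24)→7·(24−14)≡18=s; p(15)→7·(15−14)≡7=h; q(16)→7·(16−14)≡14=o; j(9)→7·(9−14)≡17=r; n(13)→7·(13−14)≡19=t (all mod 26).

short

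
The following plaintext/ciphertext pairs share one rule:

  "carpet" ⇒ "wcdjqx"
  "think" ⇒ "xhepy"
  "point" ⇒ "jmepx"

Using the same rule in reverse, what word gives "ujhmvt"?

c(2)→w(22) and a(0)→c(2) fit y≡23x+2 (mod 26); the inverse of 23 mod 26 is 17. Each letter's alphabet position (a=0..z=25) is mapped through 23·x+2 mod 26 — an affine cipher.
Reversing it on ujhmvt: u(20)→17·(20−2)≡20=u; j(9)→17·(9−2)≡15=p; h(7)→17·(7−2)≡7=h; m(12)→17·(12−2)≡14=o; v(21)→17·(21−2)≡11=l; t(19)→17·(19−2)≡3=d (all mod 26).

uphold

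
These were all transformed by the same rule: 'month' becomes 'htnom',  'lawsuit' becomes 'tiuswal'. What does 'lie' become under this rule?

The output letters match the input read backwards: month reversed is htnom. The word is simply reversed.
Applying it to lie: reverse → eil.

eil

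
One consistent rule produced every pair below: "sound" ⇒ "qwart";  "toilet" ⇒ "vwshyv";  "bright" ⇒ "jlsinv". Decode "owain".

cough

This is an affine cipher: with a=0,…,z=25, each position x becomes (5x+4) mod 26.
Decoding owain: o(14)→21·(14−4)≡2=c; w(22)→21·(22−4)≡14=o; a(0)→21·(0−4)≡20=u; i(8)→21·(8−4)≡6=g; n(13)→21·(13−4)≡7=h (all mod 26).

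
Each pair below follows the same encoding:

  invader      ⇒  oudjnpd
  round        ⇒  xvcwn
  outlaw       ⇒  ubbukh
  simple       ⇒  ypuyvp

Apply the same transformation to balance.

hhtjxnq

In invader: i→o is +6, n→u is +7, v→d is +8, a→j is +9 — the shift increases by 1 each position. Each letter shifts forward by (position + 6), i.e. 6, 7, 8, … — the shift grows by one for each successive letter.
Applying it to balance: b+6=h, a+7=h, l+8=t, a+9=j, n+10=x, c+11=n, e+12=q.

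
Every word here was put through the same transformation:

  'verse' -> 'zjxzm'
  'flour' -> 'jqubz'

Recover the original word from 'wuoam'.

The shift increases by 1 at each position, starting from +4: 4, 5, 6, ….
Undoing it on wuoam: w−4=s, u−5=p, o−6=i, a−7=t, m−8=e.

spite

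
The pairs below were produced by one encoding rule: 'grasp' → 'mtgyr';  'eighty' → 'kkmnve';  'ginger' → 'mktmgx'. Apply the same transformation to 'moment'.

sqskpz

Shifts by position in grasp: pos 0: g→m (+6), pos 1: r→t (+2), pos 2: a→g (+6), pos 3: s→y (+6), pos 4: p→r (+2) — repeating every 3. It's a Vigenère-style cipher with numeric key [6,2,6]: position i shifts by key[i mod 3].
On moment: m+6=s, o+2=q, m+6=s, e+6=k, n+2=p, t+6=z.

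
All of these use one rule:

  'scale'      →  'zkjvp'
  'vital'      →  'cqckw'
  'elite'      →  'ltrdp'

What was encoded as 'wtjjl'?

Letter i (0-indexed) is shifted by i+7, so successive shifts are 7, 8, 9, ….
Decoding wtjjl: w−7=p, t−8=l, j−9=a, j−10=z, l−11=a.

plaza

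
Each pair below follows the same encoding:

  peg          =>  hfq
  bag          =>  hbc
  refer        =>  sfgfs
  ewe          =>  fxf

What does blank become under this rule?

lobmc

The output letters match the input read backwards, each shifted +1: peg reversed is gep. The word is reversed, then every letter is shifted forward by 1.
Applying it to blank: reverse → knalb; then shift: k+1=l, n+1=o, a+1=b, l+1=m, b+1=c.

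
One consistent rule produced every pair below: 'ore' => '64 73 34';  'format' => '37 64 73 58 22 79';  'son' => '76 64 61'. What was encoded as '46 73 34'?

ire

o(#15)→64 and r(#18)→73: differences scale by 3, so n = 3·pos + 19. With a=1..z=26, the number is 3·pos + 19.
Decoding 46 73 34: 46→(46−19)÷3=9=i, 73→(73−19)÷3=18=r, 34→(34−19)÷3=5=e.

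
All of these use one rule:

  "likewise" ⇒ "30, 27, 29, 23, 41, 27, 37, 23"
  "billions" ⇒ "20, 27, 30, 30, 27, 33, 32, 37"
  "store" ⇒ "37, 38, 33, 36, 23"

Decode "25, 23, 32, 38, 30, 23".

gentle

Letters become their 1-based position plus 18 (so a→19, b→20, …).
Undoing it on 25, 23, 32, 38, 30, 23: 25→(25−18)÷1=7=g, 23→(23−18)÷1=5=e, 32→(32−18)÷1=14=n, 38→(38−18)÷1=20=t, 30→(30−18)÷1=12=l, 23→(23−18)÷1=5=e.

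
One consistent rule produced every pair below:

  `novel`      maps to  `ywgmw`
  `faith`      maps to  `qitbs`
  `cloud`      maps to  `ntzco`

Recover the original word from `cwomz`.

Shifts by position in novel: pos 0: n→y (+11), pos 1: o→w (+8), pos 2: v→g (+11), pos 3: e→m (+8) — repeating every 2. It's a Vigenère-style cipher with numeric key [11,8]: position i shifts by key[i mod 2].
Undoing it on cwomz: c−11=r, w−8=o, o−11=d, m−8=e, z−11=o.

rodeo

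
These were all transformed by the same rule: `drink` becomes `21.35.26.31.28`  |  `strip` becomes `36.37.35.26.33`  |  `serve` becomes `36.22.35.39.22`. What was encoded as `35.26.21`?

rid

d is letter #4 and maps to 21: an offset of 17. Letters become their 1-based position plus 17 (so a→18, b→19, …).
Decoding 35.26.21: 35→(35−17)÷1=18=r, 26→(26−17)÷1=9=i, 21→(21−17)÷1=4=d.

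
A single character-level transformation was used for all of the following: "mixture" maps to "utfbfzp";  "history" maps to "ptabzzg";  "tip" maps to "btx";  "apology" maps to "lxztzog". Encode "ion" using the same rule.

tzv

The shift depends on letter class: consonant m→u is +8, but vowel i→t is +11. The rule splits by letter class: vowels +11, consonants +8.
Applying it to ion: i(vowel)+11=t, o(vowel)+11=z, n(cons)+8=v.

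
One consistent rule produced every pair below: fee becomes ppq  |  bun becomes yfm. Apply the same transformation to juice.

Read the word backwards and shift each letter +11.
Applying it to juice: reverse → eciuj; then shift: e+11=p, c+11=n, i+11=t, u+11=f, j+11=u.

pntfu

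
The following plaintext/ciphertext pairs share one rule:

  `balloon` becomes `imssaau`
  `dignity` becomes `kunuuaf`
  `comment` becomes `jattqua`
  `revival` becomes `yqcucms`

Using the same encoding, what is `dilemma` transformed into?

kusqttm

The shift depends on letter class: consonant b→i is +7, but vowel a→m is +12. Vowels shift forward by 12 and consonants shift forward by 7.
For dilemma: d(cons)+7=k, i(vowel)+12=u, l(cons)+7=s, e(vowel)+12=q, m(cons)+7=t, m(cons)+7=t, a(vowel)+12=m.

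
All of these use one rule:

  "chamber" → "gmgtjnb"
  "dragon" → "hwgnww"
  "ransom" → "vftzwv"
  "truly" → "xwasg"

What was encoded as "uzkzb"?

quest

Each letter shifts forward by (position + 4), i.e. 4, 5, 6, … — the shift grows by one for each successive letter.
Undoing it on uzkzb: u−4=q, z−5=u, k−6=e, z−7=s, b−8=t.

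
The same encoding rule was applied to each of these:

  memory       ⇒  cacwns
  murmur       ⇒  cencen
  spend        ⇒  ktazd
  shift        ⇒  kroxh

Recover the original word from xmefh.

m(12)→c(2) and e(4)→a(0) fit y≡23x+12 (mod 26); the inverse of 23 mod 26 is 17. This is an affine cipher: with a=0,…,z=25, each position x becomes (23x+12) mod 26.
Undoing it on xmefh: x(23)→17·(23−12)≡5=f; m(12)→17·(12−12)≡0=a; e(4)→17·(4−12)≡20=u; f(5)→17·(5−12)≡11=l; h(7)→17·(7−12)≡19=t (all mod 26).

fault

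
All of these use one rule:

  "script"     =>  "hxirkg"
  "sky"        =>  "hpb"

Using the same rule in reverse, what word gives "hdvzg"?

sweat

Letters are reflected about the middle of the alphabet (position → 25−position): Atbash.
Undoing it on hdvzg: h↔s, d↔w, v↔e, z↔a, g↔t.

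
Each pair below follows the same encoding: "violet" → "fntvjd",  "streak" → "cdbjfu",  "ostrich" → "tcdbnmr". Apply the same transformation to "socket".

ctmujd

The shift depends on letter class: consonant v→f is +10, but vowel i→n is +5. Two shifts are in play — +5 for a/e/i/o/u, +10 for every other letter.
For socket: s(cons)+10=c, o(vowel)+5=t, c(cons)+10=m, k(cons)+10=u, e(vowel)+5=j, t(cons)+10=d.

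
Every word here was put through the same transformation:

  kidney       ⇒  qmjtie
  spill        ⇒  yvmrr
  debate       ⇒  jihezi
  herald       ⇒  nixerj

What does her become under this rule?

The shift depends on letter class: consonant k→q is +6, but vowel i→m is +4. The rule splits by letter class: vowels +4, consonants +6.
For her: h(cons)+6=n, e(vowel)+4=i, r(cons)+6=x.

nix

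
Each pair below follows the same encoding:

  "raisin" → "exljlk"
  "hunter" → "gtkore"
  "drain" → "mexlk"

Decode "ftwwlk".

muffin

This is an affine cipher: with a=0,…,z=25, each position x becomes (5x+23) mod 26.
Decoding ftwwlk: f(5)→21·(5−23)≡12=m; t(19)→21·(19−23)≡20=u; w(22)→21·(22−23)≡5=f; w(22)→21·(22−23)≡5=f; l(11)→21·(11−23)≡8=i; k(10)→21·(10−23)≡13=n (all mod 26).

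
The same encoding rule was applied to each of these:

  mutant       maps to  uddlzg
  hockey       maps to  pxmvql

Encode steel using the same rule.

acopx

Letter i (0-indexed) is shifted by i+8, so successive shifts are 8, 9, 10, ….
For steel: s+8=a, t+9=c, e+10=o, e+11=p, l+12=x.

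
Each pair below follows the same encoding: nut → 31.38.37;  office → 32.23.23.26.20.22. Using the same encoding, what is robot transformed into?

n is letter #14 and maps to 31: an offset of 17. Each letter is replaced by its alphabet position (a=1..z=26) + 17.
Applying it to robot: r=18→35, o=15→32, b=2→19, o=15→32, t=20→37.

35.32.19.32.37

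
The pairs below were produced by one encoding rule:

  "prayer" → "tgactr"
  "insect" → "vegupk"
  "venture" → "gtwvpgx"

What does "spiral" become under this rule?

nctkru

The output letters match the input read backwards, each shifted +2: prayer reversed is reyarp. Read the word backwards and shift each letter +2.
Applying it to spiral: reverse → larips; then shift: l+2=n, a+2=c, r+2=t, i+2=k, p+2=r, s+2=u.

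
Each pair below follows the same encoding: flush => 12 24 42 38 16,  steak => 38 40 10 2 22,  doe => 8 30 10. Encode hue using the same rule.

16 42 10

With a=1..z=26, the number is 2·pos.
For hue: h=8→16, u=21→42, e=5→10.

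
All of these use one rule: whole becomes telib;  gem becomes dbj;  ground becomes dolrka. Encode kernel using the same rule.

hbokbi

Compare letters: w→t is +23, h→e is +23, o→l is +23 — a constant shift. Each letter is shifted forward by 23 in the alphabet (a Caesar shift of +23).
Applying it to kernel: k+23=h, e+23=b, r+23=o, n+23=k, e+23=b, l+23=i.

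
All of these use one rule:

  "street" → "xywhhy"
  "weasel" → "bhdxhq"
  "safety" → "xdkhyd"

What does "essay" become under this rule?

hxxdd

Two shifts are in play — +3 for a/e/i/o/u, +5 for every other letter.
On essay: e(vowel)+3=h, s(cons)+5=x, s(cons)+5=x, a(vowel)+3=d, y(cons)+5=d.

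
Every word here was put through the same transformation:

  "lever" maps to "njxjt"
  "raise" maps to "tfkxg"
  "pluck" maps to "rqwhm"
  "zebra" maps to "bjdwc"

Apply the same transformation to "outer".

It's a Vigenère-style cipher with numeric key [2,5]: position i shifts by key[i mod 2].
Applying it to outer: o+2=q, u+5=z, t+2=v, e+5=j, r+2=t.

qzvjt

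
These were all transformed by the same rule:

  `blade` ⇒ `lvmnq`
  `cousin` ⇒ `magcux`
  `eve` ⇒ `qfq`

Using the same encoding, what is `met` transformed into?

wqd

The rule splits by letter class: vowels +12, consonants +10.
For met: m(cons)+10=w, e(vowel)+12=q, t(cons)+10=d.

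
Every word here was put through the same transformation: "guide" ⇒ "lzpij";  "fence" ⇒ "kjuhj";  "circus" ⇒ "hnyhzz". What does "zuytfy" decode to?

uproar

Shifts by position in guide: pos 0: g→l (+5), pos 1: u→z (+5), pos 2: i→p (+7), pos 3: d→i (+5), pos 4: e→j (+5) — repeating every 3. The shifts repeat in a cycle of length 3: positions 0,1,… shift by +5, +5, +7, then the pattern repeats.
Decoding zuytfy: z−5=u, u−5=p, y−7=r, t−5=o, f−5=a, y−7=r.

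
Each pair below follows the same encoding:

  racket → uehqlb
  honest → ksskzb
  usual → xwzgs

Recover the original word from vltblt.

shovel

Letter i (0-indexed) is shifted by i+3, so successive shifts are 3, 4, 5, ….
Decoding vltblt: v−3=s, l−4=h, t−5=o, b−6=v, l−7=e, t−8=l.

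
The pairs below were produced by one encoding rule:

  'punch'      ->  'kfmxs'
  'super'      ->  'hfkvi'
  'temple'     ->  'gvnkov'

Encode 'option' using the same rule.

Letters are reflected about the middle of the alphabet (position → 25−position): Atbash.
Applying it to option: o↔l, p↔k, t↔g, i↔r, o↔l, n↔m.

lkgrlm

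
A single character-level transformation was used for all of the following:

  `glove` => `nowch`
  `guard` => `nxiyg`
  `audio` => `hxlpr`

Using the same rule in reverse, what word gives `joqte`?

Shifts by position in glove: pos 0: g→n (+7), pos 1: l→o (+3), pos 2: o→w (+8), pos 3: v→c (+7), pos 4: e→h (+3) — repeating every 3. The shifts repeat in a cycle of length 3: positions 0,1,… shift by +7, +3, +8, then the pattern repeats.
Undoing it on joqte: j−7=c, o−3=l, q−8=i, t−7=m, e−3=b.

climb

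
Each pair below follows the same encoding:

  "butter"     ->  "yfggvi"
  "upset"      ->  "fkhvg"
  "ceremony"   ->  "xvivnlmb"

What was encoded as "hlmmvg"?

Each letter is replaced by its mirror in the alphabet: a↔z, b↔y, c↔x, and so on (the Atbash cipher).
Reversing it on hlmmvg: h↔s, l↔o, m↔n, m↔n, v↔e, g↔t.

sonnet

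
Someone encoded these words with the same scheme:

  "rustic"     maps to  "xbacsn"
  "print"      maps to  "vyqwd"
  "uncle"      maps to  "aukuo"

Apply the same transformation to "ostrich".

uzbasnt

In rustic: r→x is +6, u→b is +7, s→a is +8, t→c is +9 — the shift increases by 1 each position. Each letter shifts forward by (position + 6), i.e. 6, 7, 8, … — the shift grows by one for each successive letter.
Applying it to ostrich: o+6=u, s+7=z, t+8=b, r+9=a, i+10=s, c+11=n, h+12=t.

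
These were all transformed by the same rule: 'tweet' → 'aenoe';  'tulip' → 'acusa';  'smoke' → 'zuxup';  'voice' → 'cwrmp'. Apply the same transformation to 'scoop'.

zkxya

Letter i (0-indexed) is shifted by i+7, so successive shifts are 7, 8, 9, ….
For scoop: s+7=z, c+8=k, o+9=x, o+10=y, p+11=a.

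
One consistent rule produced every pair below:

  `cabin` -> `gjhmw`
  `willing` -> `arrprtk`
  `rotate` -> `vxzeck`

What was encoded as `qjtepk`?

Shifts by position in cabin: pos 0: c→g (+4), pos 1: a→j (+9), pos 2: b→h (+6), pos 3: i→m (+4), pos 4: n→w (+9) — repeating every 3. It's a Vigenère-style cipher with numeric key [4,9,6]: position i shifts by key[i mod 3].
Undoing it on qjtepk: q−4=m, j−9=a, t−6=n, e−4=a, p−9=g, k−6=e.

manage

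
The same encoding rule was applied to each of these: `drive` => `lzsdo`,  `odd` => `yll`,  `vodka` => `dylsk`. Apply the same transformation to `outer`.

yeboz

The shift depends on letter class: consonant d→l is +8, but vowel i→s is +10. Vowels shift forward by 10 and consonants shift forward by 8.
Applying it to outer: o(vowel)+10=y, u(vowel)+10=e, t(cons)+8=b, e(vowel)+10=o, r(cons)+8=z.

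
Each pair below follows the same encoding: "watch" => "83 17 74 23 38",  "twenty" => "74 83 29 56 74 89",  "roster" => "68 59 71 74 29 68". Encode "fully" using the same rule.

w(#23)→83 and a(#1)→17: differences scale by 3, so n = 3·pos + 14. The formula is n = 3×(alphabet index, a=1) + 14.
Applying it to fully: f=6→32, u=21→77, l=12→50, l=12→50, y=25→89.

32 77 50 50 89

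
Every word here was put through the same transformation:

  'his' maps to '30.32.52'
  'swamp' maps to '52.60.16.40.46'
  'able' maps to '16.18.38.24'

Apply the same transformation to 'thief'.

54.30.32.24.26

h(#8)→30 and i(#9)→32: differences scale by 2, so n = 2·pos + 14. Each letter becomes 2×(its alphabet position, a=1..z=26) + 14.
On thief: t=20→54, h=8→30, i=9→32, e=5→24, f=6→26.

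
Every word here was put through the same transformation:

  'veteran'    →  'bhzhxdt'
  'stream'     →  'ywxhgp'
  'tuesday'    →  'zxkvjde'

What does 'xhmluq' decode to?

region

Shifts by position in veteran: pos 0: v→b (+6), pos 1: e→h (+3), pos 2: t→z (+6), pos 3: e→h (+3) — repeating every 2. A repeating key of period 2 is used — shifts +6, +3 over and over.
Reversing it on xhmluq: x−6=r, h−3=e, m−6=g, l−3=i, u−6=o, q−3=n.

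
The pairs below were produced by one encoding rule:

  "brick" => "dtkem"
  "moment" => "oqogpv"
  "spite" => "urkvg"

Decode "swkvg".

Compare letters: b→d is +2, r→t is +2, i→k is +2 — a constant shift. Every letter moves 2 places later in the alphabet, wrapping around z→a.
Decoding swkvg: s−2=q, w−2=u, k−2=i, v−2=t, g−2=e.

quite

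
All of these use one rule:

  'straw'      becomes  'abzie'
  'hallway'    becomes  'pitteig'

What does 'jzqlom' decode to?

bridge

Compare letters: s→a is +8, t→b is +8, r→z is +8 — a constant shift. This is a Caesar cipher with shift 8.
Reversing it on jzqlom: j−8=b, z−8=r, q−8=i, l−8=d, o−8=g, m−8=e.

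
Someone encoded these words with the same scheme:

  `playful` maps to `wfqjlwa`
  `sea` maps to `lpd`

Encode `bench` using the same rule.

Two steps: reverse the string, then apply a Caesar shift of +11.
For bench: reverse → hcneb; then shift: h+11=s, c+11=n, n+11=y, e+11=p, b+11=m.

snypm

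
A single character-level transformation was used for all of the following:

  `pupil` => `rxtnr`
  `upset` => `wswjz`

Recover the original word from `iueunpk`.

Each letter shifts forward by (position + 2), i.e. 2, 3, 4, … — the shift grows by one for each successive letter.
Reversing it on iueunpk: i−2=g, u−3=r, e−4=a, u−5=p, n−6=h, p−7=i, k−8=c.

graphic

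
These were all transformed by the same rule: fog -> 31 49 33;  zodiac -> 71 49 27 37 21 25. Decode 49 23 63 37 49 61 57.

obvious

With a=1..z=26, the number is 2·pos + 19.
Undoing it on 49 23 63 37 49 61 57: 49→(49−19)÷2=15=o, 23→(23−19)÷2=2=b, 63→(63−19)÷2=22=v, 37→(37−19)÷2=9=i, 49→(49−19)÷2=15=o, 61→(61−19)÷2=21=u, 57→(57−19)÷2=19=s.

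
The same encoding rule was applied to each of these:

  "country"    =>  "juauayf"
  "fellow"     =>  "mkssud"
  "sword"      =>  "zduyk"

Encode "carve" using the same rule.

jgyck

The shift depends on letter class: consonant c→j is +7, but vowel o→u is +6. Vowels shift forward by 6 and consonants shift forward by 7.
Applying it to carve: c(cons)+7=j, a(vowel)+6=g, r(cons)+7=y, v(cons)+7=c, e(vowel)+6=k.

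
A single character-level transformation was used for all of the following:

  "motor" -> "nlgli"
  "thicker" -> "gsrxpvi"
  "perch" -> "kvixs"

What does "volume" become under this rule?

elofnv

Each pair mirrors across the alphabet (m↔n, o↔l, t↔g): positions sum to 25. Each letter is replaced by its mirror in the alphabet: a↔z, b↔y, c↔x, and so on (the Atbash cipher).
On volume: v↔e, o↔l, l↔o, u↔f, m↔n, e↔v.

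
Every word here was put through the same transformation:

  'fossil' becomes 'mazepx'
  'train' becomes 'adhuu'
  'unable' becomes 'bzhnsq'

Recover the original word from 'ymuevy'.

Shifts by position in fossil: pos 0: f→m (+7), pos 1: o→a (+12), pos 2: s→z (+7), pos 3: s→e (+12) — repeating every 2. A repeating key of period 2 is used — shifts +7, +12 over and over.
Undoing it on ymuevy: y−7=r, m−12=a, u−7=n, e−12=s, v−7=o, y−12=m.

ransom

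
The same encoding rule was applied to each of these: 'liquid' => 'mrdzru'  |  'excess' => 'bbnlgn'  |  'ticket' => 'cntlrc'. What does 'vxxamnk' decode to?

bedroom

The output letters match the input read backwards, each shifted +9: liquid reversed is diuqil. Two steps: reverse the string, then apply a Caesar shift of +9.
Reversing it on vxxamnk: shift back: v−9=m, x−9=o, x−9=o, a−9=r, m−9=d, n−9=e, k−9=b → moordeb; then reverse → bedroom.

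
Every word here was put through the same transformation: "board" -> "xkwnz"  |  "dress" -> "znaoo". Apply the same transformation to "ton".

pkj

Compare letters: b→x is +22, o→k is +22, a→w is +22 — a constant shift. This is a Caesar cipher with shift 22.
On ton: t+22=p, o+22=k, n+22=j.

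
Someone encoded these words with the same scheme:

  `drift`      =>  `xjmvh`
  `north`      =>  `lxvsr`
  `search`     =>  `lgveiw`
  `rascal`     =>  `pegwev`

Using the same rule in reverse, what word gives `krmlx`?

The output letters match the input read backwards, each shifted +4: drift reversed is tfird. The word is reversed, then every letter is shifted forward by 4.
Reversing it on krmlx: shift back: k−4=g, r−4=n, m−4=i, l−4=h, x−4=t → gniht; then reverse → thing.

thing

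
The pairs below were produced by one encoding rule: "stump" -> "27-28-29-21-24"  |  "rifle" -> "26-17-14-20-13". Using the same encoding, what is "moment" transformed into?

s is letter #19 and maps to 27: an offset of 8. The number is (letter's place in the alphabet, a=1) + 8.
For moment: m=13→21, o=15→23, m=13→21, e=5→13, n=14→22, t=20→28.

21-23-21-13-22-28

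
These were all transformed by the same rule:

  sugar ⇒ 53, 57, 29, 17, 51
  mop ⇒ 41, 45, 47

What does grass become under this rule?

29, 51, 17, 53, 53

Each letter becomes 2×(its alphabet position, a=1..z=26) + 15.
Applying it to grass: g=7→29, r=18→51, a=1→17, s=19→53, s=19→53.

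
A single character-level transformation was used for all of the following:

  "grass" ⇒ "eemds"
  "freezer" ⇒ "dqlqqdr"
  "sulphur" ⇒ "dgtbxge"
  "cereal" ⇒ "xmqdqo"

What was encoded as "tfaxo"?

The output letters match the input read backwards, each shifted +12: grass reversed is ssarg. The word is reversed, then every letter is shifted forward by 12.
Undoing it on tfaxo: shift back: t−12=h, f−12=t, a−12=o, x−12=l, o−12=c → htolc; then reverse → cloth.

cloth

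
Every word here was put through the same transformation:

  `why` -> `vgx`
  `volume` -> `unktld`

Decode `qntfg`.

rough

Every letter moves 25 places later in the alphabet, wrapping around z→a.
Reversing it on qntfg: q−25=r, n−25=o, t−25=u, f−25=g, g−25=h.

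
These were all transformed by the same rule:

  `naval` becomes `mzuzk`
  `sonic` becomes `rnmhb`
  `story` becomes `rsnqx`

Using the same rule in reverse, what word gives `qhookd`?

ripple

Compare letters: n→m is +25, a→z is +25, v→u is +25 — a constant shift. Each letter is shifted forward by 25 in the alphabet (a Caesar shift of +25).
Reversing it on qhookd: q−25=r, h−25=i, o−25=p, o−25=p, k−25=l, d−25=e.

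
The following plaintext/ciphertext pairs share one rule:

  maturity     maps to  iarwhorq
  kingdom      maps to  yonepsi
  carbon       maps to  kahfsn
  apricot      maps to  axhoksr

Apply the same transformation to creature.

khuarwhu

Each letter's alphabet position (a=0..z=25) is mapped through 5·x+0 mod 26 — an affine cipher.
On creature: c(2)→5·2+0≡10=k; r(17)→5·17+0≡7=h; e(4)→5·4+0≡20=u; a(0)→5·0+0≡0=a; t(19)→5·19+0≡17=r; u(20)→5·20+0≡22=w; r(17)→5·17+0≡7=h; e(4)→5·4+0≡20=u (all mod 26).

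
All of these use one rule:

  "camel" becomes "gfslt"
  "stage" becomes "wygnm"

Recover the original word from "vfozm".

In camel: c→g is +4, a→f is +5, m→s is +6, e→l is +7 — the shift increases by 1 each position. Each letter shifts forward by (position + 4), i.e. 4, 5, 6, … — the shift grows by one for each successive letter.
Undoing it on vfozm: v−4=r, f−5=a, o−6=i, z−7=s, m−8=e.

raise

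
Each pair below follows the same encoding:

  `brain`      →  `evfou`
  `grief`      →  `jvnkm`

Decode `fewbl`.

In brain: b→e is +3, r→v is +4, a→f is +5, i→o is +6 — the shift increases by 1 each position. The shift increases by 1 at each position, starting from +3: 3, 4, 5, ….
Undoing it on fewbl: f−3=c, e−4=a, w−5=r, b−6=v, l−7=e.

carve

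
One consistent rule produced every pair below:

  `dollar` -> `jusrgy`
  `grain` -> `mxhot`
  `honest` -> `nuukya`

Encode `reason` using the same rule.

xkhyuu

It's a Vigenère-style cipher with numeric key [6,6,7]: position i shifts by key[i mod 3].
Applying it to reason: r+6=x, e+6=k, a+7=h, s+6=y, o+6=u, n+7=u.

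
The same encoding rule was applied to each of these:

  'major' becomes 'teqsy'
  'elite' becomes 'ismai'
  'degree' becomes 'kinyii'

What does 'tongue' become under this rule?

Two shifts are in play — +4 for a/e/i/o/u, +7 for every other letter.
Applying it to tongue: t(cons)+7=a, o(vowel)+4=s, n(cons)+7=u, g(cons)+7=n, u(vowel)+4=y, e(vowel)+4=i.

asunyi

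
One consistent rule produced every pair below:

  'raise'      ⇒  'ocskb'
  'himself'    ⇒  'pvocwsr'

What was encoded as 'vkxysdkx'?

The output letters match the input read backwards, each shifted +10: raise reversed is esiar. The word is reversed, then every letter is shifted forward by 10.
Reversing it on vkxysdkx: shift back: v−10=l, k−10=a, x−10=n, y−10=o, s−10=i, d−10=t, k−10=a, x−10=n → lanoitan; then reverse → national.

national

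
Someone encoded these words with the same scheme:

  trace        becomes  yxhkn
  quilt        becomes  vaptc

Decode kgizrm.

fabric

The shift increases by 1 at each position, starting from +5: 5, 6, 7, ….
Reversing it on kgizrm: k−5=f, g−6=a, i−7=b, z−8=r, r−9=i, m−10=c.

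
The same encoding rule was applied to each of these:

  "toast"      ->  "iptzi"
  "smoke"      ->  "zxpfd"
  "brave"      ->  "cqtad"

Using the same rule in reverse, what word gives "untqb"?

t(19)→i(8) and o(14)→p(15) fit y≡9x+19 (mod 26); the inverse of 9 mod 26 is 3. This is an affine cipher: with a=0,…,z=25, each position x becomes (9x+19) mod 26.
Reversing it on untqb: u(20)→3·(20−19)≡3=d; n(13)→3·(13−19)≡8=i; t(19)→3·(19−19)≡0=a; q(16)→3·(16−19)≡17=r; b(1)→3·(1−19)≡24=y (all mod 26).

diary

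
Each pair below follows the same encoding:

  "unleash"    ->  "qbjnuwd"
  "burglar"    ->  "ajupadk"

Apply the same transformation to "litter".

anccru

The output letters match the input read backwards, each shifted +9: unleash reversed is hsaelnu. Read the word backwards and shift each letter +9.
For litter: reverse → rettil; then shift: r+9=a, e+9=n, t+9=c, t+9=c, i+9=r, l+9=u.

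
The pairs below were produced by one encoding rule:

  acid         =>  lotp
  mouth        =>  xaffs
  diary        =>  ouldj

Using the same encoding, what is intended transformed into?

tzeqyppp

A repeating key of period 2 is used — shifts +11, +12 over and over.
Applying it to intended: i+11=t, n+12=z, t+11=e, e+12=q, n+11=y, d+12=p, e+11=p, d+12=p.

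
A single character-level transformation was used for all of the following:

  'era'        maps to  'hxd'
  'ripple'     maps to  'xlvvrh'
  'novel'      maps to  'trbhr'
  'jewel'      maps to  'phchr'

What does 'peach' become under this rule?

The rule splits by letter class: vowels +3, consonants +6.
For peach: p(cons)+6=v, e(vowel)+3=h, a(vowel)+3=d, c(cons)+6=i, h(cons)+6=n.

vhdin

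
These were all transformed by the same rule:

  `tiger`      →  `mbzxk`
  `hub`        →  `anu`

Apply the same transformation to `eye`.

xrx

Each letter is shifted forward by 19 in the alphabet (a Caesar shift of +19).
Applying it to eye: e+19=x, y+19=r, e+19=x.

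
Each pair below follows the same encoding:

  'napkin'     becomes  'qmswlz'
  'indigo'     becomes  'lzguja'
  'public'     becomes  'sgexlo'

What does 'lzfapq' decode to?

The shifts repeat in a cycle of length 2: positions 0,1,… shift by +3, +12, then the pattern repeats.
Decoding lzfapq: l−3=i, z−12=n, f−3=c, a−12=o, p−3=m, q−12=e.

income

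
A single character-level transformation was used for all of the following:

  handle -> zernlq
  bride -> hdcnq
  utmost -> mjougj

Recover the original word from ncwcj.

h(7)→z(25) and a(0)→e(4) fit y≡3x+4 (mod 26); the inverse of 3 mod 26 is 9. Treating letters as 0–25, the rule is x ↦ 3x + 4 (mod 26).
Decoding ncwcj: n(13)→9·(13−4)≡3=d; c(2)→9·(2−4)≡8=i; w(22)→9·(22−4)≡6=g; c(2)→9·(2−4)≡8=i; j(9)→9·(9−4)≡19=t (all mod 26).

digit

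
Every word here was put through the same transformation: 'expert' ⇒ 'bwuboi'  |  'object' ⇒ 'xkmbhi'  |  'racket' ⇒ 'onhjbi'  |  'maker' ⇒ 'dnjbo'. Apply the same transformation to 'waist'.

znpli

Each letter's alphabet position (a=0..z=25) is mapped through 23·x+13 mod 26 — an affine cipher.
Applying it to waist: w(22)→23·22+13≡25=z; a(0)→23·0+13≡13=n; i(8)→23·8+13≡15=p; s(18)→23·18+13≡11=l; t(19)→23·19+13≡8=i (all mod 26).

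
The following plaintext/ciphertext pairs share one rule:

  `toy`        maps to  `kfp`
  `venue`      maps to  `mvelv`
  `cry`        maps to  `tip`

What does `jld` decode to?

Compare letters: t→k is +17, o→f is +17, y→p is +17 — a constant shift. Every letter moves 17 places later in the alphabet, wrapping around z→a.
Reversing it on jld: j−17=s, l−17=u, d−17=m.

sum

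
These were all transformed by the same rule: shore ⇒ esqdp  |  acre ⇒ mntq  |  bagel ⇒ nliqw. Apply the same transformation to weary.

Shifts by position in shore: pos 0: s→e (+12), pos 1: h→s (+11), pos 2: o→q (+2), pos 3: r→d (+12), pos 4: e→p (+11) — repeating every 3. It's a Vigenère-style cipher with numeric key [12,11,2]: position i shifts by key[i mod 3].
For weary: w+12=i, e+11=p, a+2=c, r+12=d, y+11=j.

ipcdj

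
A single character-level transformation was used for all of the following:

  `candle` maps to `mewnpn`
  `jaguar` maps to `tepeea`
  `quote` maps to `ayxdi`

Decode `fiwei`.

venue

Shifts by position in candle: pos 0: c→m (+10), pos 1: a→e (+4), pos 2: n→w (+9), pos 3: d→n (+10), pos 4: l→p (+4), pos 5: e→n (+9) — repeating every 3. It's a Vigenère-style cipher with numeric key [10,4,9]: position i shifts by key[i mod 3].
Undoing it on fiwei: f−10=v, i−4=e, w−9=n, e−10=u, i−4=e.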